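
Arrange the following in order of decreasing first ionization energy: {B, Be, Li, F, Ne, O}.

Ne > F > O > Be > B > Li

Li is in period 2, group 1; Be is in period 2, group 2; B is in period 2, group 13; O is in period 2, group 16; F is in period 2, group 17; Ne is in period 2, group 18.
IE₁ increases left→right with effective nuclear charge and decreases top→bottom as the valence shell moves farther out.
All lie in period 2; the across-period trend (first ionization energy increases left to right) applies, with the exception below.
Note the exception: Be has a higher first ionization energy than B, contrary to the simple trend — removing B's lone 2p electron is easier than breaking Be's filled 2s².
Approximate values (kJ/mol): Li 520, Be 900, B 801, O 1314, F 1681, Ne 2081.
So from highest to lowest: Ne > F > O > Be > B > Li.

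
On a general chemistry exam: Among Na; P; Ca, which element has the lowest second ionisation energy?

Ca

The second ionization energy removes an electron from the +1 ion. For each element: Na⁺ is the bare [Ne] core; P⁺ still has 4 valence electrons; Ca⁺ still has 1 valence electron.
Pulling an electron out of a noble-gas core costs far more than removing a remaining valence electron, so Na sits at the high end of IE_2.
Valence configurations: P⁺ [Ne]3s²3p², Ca⁺ [Ar]4s¹.
Tabulated IE_2 (kJ/mol): Na 4562, P 1907, Ca 1145.
So the second ionization energies run Ca < P < Na.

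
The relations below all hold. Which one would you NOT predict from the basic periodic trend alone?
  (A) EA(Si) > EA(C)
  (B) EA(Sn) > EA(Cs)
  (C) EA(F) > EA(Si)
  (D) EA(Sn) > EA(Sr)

The general trend: electron affinity increases across a period and decreases down a group.
(A) Si (period 3, group 14) vs C (period 2, group 14): the stated order contradicts the simple trend.
(B) Sn (period 5, group 14) vs Cs (period 6, group 1): the stated order agrees with the simple trend.
(C) F (period 2, group 17) vs Si (period 3, group 14): the stated order agrees with the simple trend.
(D) Sn (period 5, group 14) vs Sr (period 5, group 2): the stated order agrees with the simple trend.
The exception is (A): Si's larger, more diffuse 3p orbitals accept an added electron slightly more readily than C's compact 2p.

(A)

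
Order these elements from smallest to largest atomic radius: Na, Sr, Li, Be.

Be < Li < Na < Sr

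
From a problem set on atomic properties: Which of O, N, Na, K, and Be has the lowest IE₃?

K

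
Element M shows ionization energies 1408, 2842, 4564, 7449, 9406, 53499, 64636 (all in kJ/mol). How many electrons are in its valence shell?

Look for the largest jump between consecutive ionization energies: IE6/IE5 ≈ 5.7, far larger than any earlier ratio.
That jump marks the point where a core electron is being removed. So the atom has 5 valence electrons.

5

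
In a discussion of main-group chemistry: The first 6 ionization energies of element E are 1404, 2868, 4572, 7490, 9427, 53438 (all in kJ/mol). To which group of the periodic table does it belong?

Group 15

Look for the largest jump between consecutive ionization energies: IE6/IE5 ≈ 5.7, far larger than any earlier ratio.
That jump marks the point where a core electron is being removed. So the atom has 5 valence electrons.
A main-group element with 5 valence electrons is in group 15.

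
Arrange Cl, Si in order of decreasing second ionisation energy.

The second ionization energy removes an electron from the +1 ion. For each element: Cl⁺ still has 6 valence electrons; Si⁺ still has 3 valence electrons.
All are still removing valence electrons, so compare the +1 ions as you would atoms: IE_2 generally rises across a period (higher Z_eff) and falls down a group (larger shell), subject to the usual subshell exceptions.
Valence configurations: Cl⁺ [Ne]3s²3p⁴, Si⁺ [Ne]3s²3p¹.
The numbers (kJ/mol): Cl 2298, Si 1577.
Hence IE_2: Si < Cl.

Cl, Si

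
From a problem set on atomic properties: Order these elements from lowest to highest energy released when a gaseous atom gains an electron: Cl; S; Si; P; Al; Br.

Al < P < Si < S < Br < Cl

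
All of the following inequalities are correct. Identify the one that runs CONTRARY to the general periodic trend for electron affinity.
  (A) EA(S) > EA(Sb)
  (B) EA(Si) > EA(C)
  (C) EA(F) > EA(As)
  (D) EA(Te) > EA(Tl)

(B)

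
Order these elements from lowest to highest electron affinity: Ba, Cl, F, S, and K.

Ba < K < S < F < Cl

F is in period 2, group 17; S is in period 3, group 16; Cl is in period 3, group 17; K is in period 4, group 1; Ba is in period 6, group 2.
EA tends to increase across a period and decrease down a group, though the pattern is less regular than for IE or radius.
Neither a single period nor a single group — weigh both effects.
K > Ba: the two effects oppose for this pair; the down-group effect wins (48 vs 14 kJ/mol).
S > K: both effects reinforce here, so S is clearly the higher of the two.
F > S: relative to S, both the across-period and down-group shifts push F's electron affinity up.
Cl > F: this pair runs against the simple trend — see the exception note.
Note the exception: Cl has a higher electron affinity than F, contrary to the simple trend — F's small 2p subshell makes the incoming electron feel strong e⁻–e⁻ repulsion, so Cl actually releases more energy on gaining an electron.
Tabulated electron affinity (kJ/mol): F 328, S 200, Cl 349, K 48, Ba 14.
So from lowest to highest: Ba < K < S < F < Cl.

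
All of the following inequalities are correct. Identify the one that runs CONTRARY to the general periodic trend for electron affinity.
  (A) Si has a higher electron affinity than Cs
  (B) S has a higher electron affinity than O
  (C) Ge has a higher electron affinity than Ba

(B)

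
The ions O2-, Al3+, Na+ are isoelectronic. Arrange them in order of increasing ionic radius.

All of these have 10 electrons, so size is governed by nuclear charge alone: the more protons, the stronger the pull on the same electron cloud, and the smaller the ion.
Nuclear charges: Al3+ (Z=13), Na+ (Z=11), O2- (Z=8).
Smallest to largest: Al3+ < Na+ < O2-.

Al3+ < Na+ < O2-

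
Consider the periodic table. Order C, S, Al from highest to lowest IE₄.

Consider each +3 ion: C³⁺ still has 1 valence electron; S³⁺ still has 3 valence electrons; Al³⁺ is the bare [Ne] core.
Core electrons are held far more tightly than valence electrons, so Al tops the IE_4 order.
Valence configurations: C³⁺ [He]2s¹, S³⁺ [Ne]3s²3p¹.
Approximate IE_4 values (kJ/mol): C 6223, S 4556, Al 11577.
Putting it together, IE_4: S < C < Al.

Al, C, S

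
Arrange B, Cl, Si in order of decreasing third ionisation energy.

Consider each +2 ion: B²⁺ still has 1 valence electron; Cl²⁺ still has 5 valence electrons; Si²⁺ still has 2 valence electrons.
All are still removing valence electrons, so compare the +2 ions as you would atoms: IE_3 generally rises across a period (higher Z_eff) and falls down a group (larger shell), subject to the usual subshell exceptions.
Valence configurations: B²⁺ [He]2s¹, Cl²⁺ [Ne]3s²3p³, Si²⁺ [Ne]3s².
The numbers (kJ/mol): B 3660, Cl 3822, Si 3232.
Overall IE_3 order: Si < B < Cl.

Cl, B, Si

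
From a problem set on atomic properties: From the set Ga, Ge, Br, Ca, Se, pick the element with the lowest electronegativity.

Ca is in period 4, group 2; Ga is in period 4, group 13; Ge is in period 4, group 14; Se is in period 4, group 16; Br is in period 4, group 17.
Smaller atoms with higher effective nuclear charge are more electronegative.
All lie in period 4, so electronegativity increases left to right.
The lowest electronegativity among these belongs to Ca.

Ca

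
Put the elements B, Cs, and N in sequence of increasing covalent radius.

N < B < Cs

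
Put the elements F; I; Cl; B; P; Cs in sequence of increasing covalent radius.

Across a period the added protons contract the valence shell; down a group each new principal shell makes the atom larger.
These span different periods and groups, so the two trends combine.
B > F: B lies to the left of F in period 2, so the across-period effect alone puts B larger.
Cl > B: period and group pull opposite ways; the down-group shift dominates (99 vs 85 pm).
P > Cl: both are in period 3; the period trend gives P the larger value.
I > P: the two effects oppose for this pair; the down-group effect wins (133 vs 111 pm).
Cs > I: both effects reinforce here, so Cs is clearly the larger of the two.
For reference (pm): B 85, F 64, P 111, Cl 99, I 133, Cs 232.
So from smallest to largest: F < B < Cl < P < I < Cs.

F, B, Cl, P, I, Cs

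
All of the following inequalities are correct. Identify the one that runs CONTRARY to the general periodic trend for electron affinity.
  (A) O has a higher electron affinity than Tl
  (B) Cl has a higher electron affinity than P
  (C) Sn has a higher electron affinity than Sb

(C)

The general trend: electron affinity increases across a period and decreases down a group.
(A) O (period 2, group 16) vs Tl (period 6, group 13): the stated order agrees with the simple trend.
(B) Cl (period 3, group 17) vs P (period 3, group 15): the stated order agrees with the simple trend.
(C) Sn (period 5, group 14) vs Sb (period 5, group 15): the stated order contradicts the simple trend.
The exception is (C): adding an electron to Sb's half-filled 5p³ is unfavourable, so Sn has the more exothermic EA.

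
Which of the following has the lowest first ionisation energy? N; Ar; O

N is in period 2, group 15; O is in period 2, group 16; Ar is in period 3, group 18.
Removing the outermost electron gets harder across a period and easier down a group.
Here both period and group differ, so the two effects have to be weighed against each other.
N > O: this pair runs against the simple trend — see the exception note.
Ar > N: period and group pull opposite ways; the across-period shift dominates (1521 vs 1402 kJ/mol).
Note the exception: N has a higher first ionization energy than O, contrary to the simple trend — pairing an electron in O's 2p⁴ costs repulsion energy, so O ionizes more easily than half-filled N (2p³).
For reference (kJ/mol): N 1402, O 1314, Ar 1521.
The lowest first ionisation energy among these belongs to O.

O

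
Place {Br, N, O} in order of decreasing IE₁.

N is in period 2, group 15; O is in period 2, group 16; Br is in period 4, group 17.
Removing the outermost electron gets harder across a period and easier down a group.
Here both period and group differ, so the two effects have to be weighed against each other.
O > Br: the two effects oppose for this pair; the down-group effect wins (1314 vs 1140 kJ/mol).
N > O: this pair runs against the simple trend — see the exception note.
Note the exception: N has a higher first ionization energy than O, contrary to the simple trend — pairing an electron in O's 2p⁴ costs repulsion energy, so O ionizes more easily than half-filled N (2p³).
Tabulated first ionization energy (kJ/mol): N 1402, O 1314, Br 1140.
So from highest to lowest: N > O > Br.

N > O > Br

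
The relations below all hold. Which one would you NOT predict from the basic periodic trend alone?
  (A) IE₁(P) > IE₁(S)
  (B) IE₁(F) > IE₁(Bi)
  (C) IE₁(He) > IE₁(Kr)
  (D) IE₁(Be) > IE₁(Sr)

The general trend: IE₁ increases across a period and decreases down a group.
(A) P (period 3, group 15) vs S (period 3, group 16): the stated order contradicts the simple trend.
(B) F (period 2, group 17) vs Bi (period 6, group 15): the stated order agrees with the simple trend.
(C) He (period 1, group 18) vs Kr (period 4, group 18): the stated order agrees with the simple trend.
(D) Be (period 2, group 2) vs Sr (period 5, group 2): the stated order agrees with the simple trend.
The exception is (A): S (3p⁴) ionizes more easily than half-filled P (3p³) because the paired 3p electron in S is pushed out by e⁻–e⁻ repulsion.

(A)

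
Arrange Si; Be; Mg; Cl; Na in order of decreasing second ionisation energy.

Na > Cl > Be > Si > Mg

After 1 electron has been removed, what remains? Si⁺ still has 3 valence electrons; Be⁺ still has 1 valence electron; Mg⁺ still has 1 valence electron; Cl⁺ still has 6 valence electrons; Na⁺ is the bare [Ne] core.
Breaking into a closed-shell core is much more expensive than removing a leftover valence electron — Na has the largest IE_2 here.
Valence configurations: Si⁺ [Ne]3s²3p¹, Be⁺ [He]2s¹, Mg⁺ [Ne]3s¹, Cl⁺ [Ne]3s²3p⁴.
Approximate IE_2 values (kJ/mol): Si 1577, Be 1757, Mg 1451, Cl 2298, Na 4562.
Putting it together, IE_2: Mg < Si < Be < Cl < Na.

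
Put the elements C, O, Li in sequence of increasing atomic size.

Radius decreases left→right (rising Z_eff, same n) and increases top→bottom (higher n).
All lie in period 2, so atomic radius increases right to left.
So from smallest to largest: O < C < Li.

O < C < Li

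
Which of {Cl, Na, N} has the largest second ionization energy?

Na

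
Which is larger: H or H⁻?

H⁻

Forming H⁻ adds 1 electron to H. More electron–electron repulsion in the same shell, with unchanged nuclear charge, lets the cloud expand.
An anion is larger than its parent atom: H⁻ > H.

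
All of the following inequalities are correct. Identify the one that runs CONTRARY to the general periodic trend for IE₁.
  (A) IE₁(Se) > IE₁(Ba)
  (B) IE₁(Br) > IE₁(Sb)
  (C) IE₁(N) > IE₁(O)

(C)

The general trend: IE₁ increases across a period and decreases down a group.
(A) Se (period 4, group 16) vs Ba (period 6, group 2): the stated order agrees with the simple trend.
(B) Br (period 4, group 17) vs Sb (period 5, group 15): the stated order agrees with the simple trend.
(C) N (period 2, group 15) vs O (period 2, group 16): the stated order contradicts the simple trend.
The exception is (C): pairing an electron in O's 2p⁴ costs repulsion energy, so O ionizes more easily than half-filled N (2p³).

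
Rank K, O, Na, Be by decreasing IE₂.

Na, O, K, Be

IE_2 is the cost of taking one more electron from the +1 cation: K⁺ is the bare [Ar] core; O⁺ still has 5 valence electrons; Na⁺ is the bare [Ne] core; Be⁺ still has 1 valence electron.
Usually core removal costs more than valence removal, but here the competition is close: a tightly held n=2 valence electron can cost more to remove than an n=3 core electron, so the actual values have to decide it.
Valence configurations: O⁺ [He]2s²2p³, Be⁺ [He]2s¹.
Approximate IE_2 values (kJ/mol): K 3052, O 3388, Na 4562, Be 1757.
So the second ionization energies run Be < K < O < Na.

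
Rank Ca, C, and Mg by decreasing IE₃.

Mg > Ca > C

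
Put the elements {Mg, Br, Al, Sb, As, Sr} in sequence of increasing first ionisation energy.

Mg is in period 3, group 2; Al is in period 3, group 13; As is in period 4, group 15; Br is in period 4, group 17; Sr is in period 5, group 2; Sb is in period 5, group 15.
IE₁ increases left→right with effective nuclear charge and decreases top→bottom as the valence shell moves farther out.
These span different periods and groups, so the two trends combine.
Al > Sr: both effects reinforce here, so Al is clearly the higher of the two.
Mg > Al: this pair runs against the simple trend — see the exception note.
Sb > Mg: period and group pull opposite ways; the across-period shift dominates (831 vs 738 kJ/mol).
As > Sb: they share group 15; the group trend gives As the larger value.
Br > As: Br lies to the right of As in period 4, so the across-period effect alone puts Br higher.
Note the exception: Mg has a higher first ionization energy than Al, contrary to the simple trend — Al's single 3p electron is easier to remove than one from Mg's filled 3s².
For reference (kJ/mol): Mg 738, Al 578, As 947, Br 1140, Sr 550, Sb 831.
So from lowest to highest: Sr < Al < Mg < Sb < As < Br.

Sr < Al < Mg < Sb < As < Br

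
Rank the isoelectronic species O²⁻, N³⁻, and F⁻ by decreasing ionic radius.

All of these have 10 electrons, so size is governed by nuclear charge alone: the more protons, the stronger the pull on the same electron cloud, and the smaller the ion.
Nuclear charges: F⁻ (Z=9), O²⁻ (Z=8), N³⁻ (Z=7).
Largest to smallest: N³⁻ > O²⁻ > F⁻.

N³⁻ > O²⁻ > F⁻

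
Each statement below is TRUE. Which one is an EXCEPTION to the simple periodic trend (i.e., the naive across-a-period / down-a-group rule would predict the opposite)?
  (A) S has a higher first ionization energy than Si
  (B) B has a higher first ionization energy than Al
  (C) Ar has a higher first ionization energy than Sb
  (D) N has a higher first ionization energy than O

(D)

The general trend: first ionization energy increases across a period and decreases down a group.
(A) S (period 3, group 16) vs Si (period 3, group 14): the stated order agrees with the simple trend.
(B) B (period 2, group 13) vs Al (period 3, group 13): the stated order agrees with the simple trend.
(C) Ar (period 3, group 18) vs Sb (period 5, group 15): the stated order agrees with the simple trend.
(D) N (period 2, group 15) vs O (period 2, group 16): the stated order contradicts the simple trend.
The exception is (D): pairing an electron in O's 2p⁴ costs repulsion energy, so O ionizes more easily than half-filled N (2p³).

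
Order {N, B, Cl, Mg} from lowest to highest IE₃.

B < Cl < N < Mg

Consider each +2 ion: N²⁺ still has 3 valence electrons; B²⁺ still has 1 valence electron; Cl²⁺ still has 5 valence electrons; Mg²⁺ is the bare [Ne] core.
Pulling an electron out of a noble-gas core costs far more than removing a remaining valence electron, so Mg sits at the high end of IE_3.
Valence configurations: N²⁺ [He]2s²2p¹, B²⁺ [He]2s¹, Cl²⁺ [Ne]3s²3p³.
Tabulated IE_3 (kJ/mol): N 4578, B 3660, Cl 3822, Mg 7733.
Overall IE_3 order: B < Cl < N < Mg.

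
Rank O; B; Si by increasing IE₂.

Si < B < O

After 1 electron has been removed, what remains? O⁺ still has 5 valence electrons; B⁺ still has 2 valence electrons; Si⁺ still has 3 valence electrons.
All are still removing valence electrons, so compare the +1 ions as you would atoms: IE_2 generally rises across a period (higher Z_eff) and falls down a group (larger shell), subject to the usual subshell exceptions.
Valence configurations: O⁺ [He]2s²2p³, B⁺ [He]2s², Si⁺ [Ne]3s²3p¹.
Tabulated IE_2 (kJ/mol): O 3388, B 2427, Si 1577.
So the second ionization energies run Si < B < O.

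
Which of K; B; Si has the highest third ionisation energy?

K

The third ionization energy removes an electron from the +2 ion. For each element: K²⁺ is already 1 electron into the core; B²⁺ still has 1 valence electron; Si²⁺ still has 2 valence electrons.
Core electrons are held far more tightly than valence electrons, so K tops the IE_3 order.
Valence configurations: B²⁺ [He]2s¹, Si²⁺ [Ne]3s².
The numbers (kJ/mol): K 4420, B 3660, Si 3232.
So the third ionization energies run Si < B < K.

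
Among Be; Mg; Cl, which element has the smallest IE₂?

The second ionization energy removes an electron from the +1 ion. For each element: Be⁺ still has 1 valence electron; Mg⁺ still has 1 valence electron; Cl⁺ still has 6 valence electrons.
All are still removing valence electrons, so compare the +1 ions as you would atoms: IE_2 generally rises across a period (higher Z_eff) and falls down a group (larger shell), subject to the usual subshell exceptions.
Valence configurations: Be⁺ [He]2s¹, Mg⁺ [Ne]3s¹, Cl⁺ [Ne]3s²3p⁴.
The numbers (kJ/mol): Be 1757, Mg 1451, Cl 2298.
So the second ionization energies run Mg < Be < Cl.

Mg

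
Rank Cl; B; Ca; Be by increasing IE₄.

Consider each +3 ion: Cl³⁺ still has 4 valence electrons; B³⁺ is the bare [He] core; Ca³⁺ is already 1 electron into the core; Be³⁺ is already 1 electron into the core.
Core electrons are held far more tightly than valence electrons, so Ca, Be and B top the IE_4 order.
Tabulated IE_4 (kJ/mol): Cl 5159, B 25026, Ca 6491, Be 21007.
Overall IE_4 order: Cl < Ca < Be < B.

Cl < Ca < Be < B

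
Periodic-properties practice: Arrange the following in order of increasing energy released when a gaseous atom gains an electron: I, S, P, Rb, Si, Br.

Rb < P < Si < S < I < Br

Si is in period 3, group 14; P is in period 3, group 15; S is in period 3, group 16; Br is in period 4, group 17; Rb is in period 5, group 1; I is in period 5, group 17.
Electron affinity generally becomes more exothermic across a period toward the halogens and less exothermic down a group.
Neither a single period nor a single group — weigh both effects.
P > Rb: relative to Rb, both the across-period and down-group shifts push P's electron affinity up.
Si > P: this pair runs against the simple trend — see the exception note.
S > Si: S lies to the right of Si in period 3, so the across-period effect alone puts S higher.
I > S: the two effects oppose for this pair; the across-period effect wins (295 vs 200 kJ/mol).
Br > I: they share group 17; the group trend gives Br the larger value.
Note the exception: Si has a higher electron affinity than P, contrary to the simple trend — adding an electron to P's half-filled 3p³ is unfavourable, so Si (3p²) has the more exothermic EA.
Tabulated electron affinity (kJ/mol): Si 134, P 72, S 200, Br 325, Rb 47, I 295.
So from lowest to highest: Rb < P < Si < S < I < Br.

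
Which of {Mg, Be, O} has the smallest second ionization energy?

Consider each +1 ion: Mg⁺ still has 1 valence electron; Be⁺ still has 1 valence electron; O⁺ still has 5 valence electrons.
All are still removing valence electrons, so compare the +1 ions as you would atoms: IE_2 generally rises across a period (higher Z_eff) and falls down a group (larger shell), subject to the usual subshell exceptions.
Valence configurations: Mg⁺ [Ne]3s¹, Be⁺ [He]2s¹, O⁺ [He]2s²2p³.
The numbers (kJ/mol): Mg 1451, Be 1757, O 3388.
Overall IE_2 order: Mg < Be < O.

Mg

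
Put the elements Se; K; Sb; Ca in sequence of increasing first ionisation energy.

K is in period 4, group 1; Ca is in period 4, group 2; Se is in period 4, group 16; Sb is in period 5, group 15.
First ionization energy rises across a period (greater Z_eff holds electrons more tightly) and falls down a group (valence electrons are farther from the nucleus).
Here both period and group differ, so the two effects have to be weighed against each other.
Ca > K: Ca lies to the right of K in period 4, so the across-period effect alone puts Ca higher.
Sb > Ca: period and group pull opposite ways; the across-period shift dominates (831 vs 590 kJ/mol).
Se > Sb: relative to Sb, both the across-period and down-group shifts push Se's first ionization energy up.
Tabulated first ionization energy (kJ/mol): K 419, Ca 590, Se 941, Sb 831.
So from lowest to highest: K < Ca < Sb < Se.

K < Ca < Sb < Se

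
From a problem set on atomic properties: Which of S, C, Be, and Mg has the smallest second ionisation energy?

Mg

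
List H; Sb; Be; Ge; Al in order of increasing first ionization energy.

H is in period 1, group 1; Be is in period 2, group 2; Al is in period 3, group 13; Ge is in period 4, group 14; Sb is in period 5, group 15.
Across a period the outer electron is held more tightly (higher IE₁); down a group it sits in a higher shell, more shielded, and comes off more easily.
These sit on a diagonal, where the across-period and down-group effects partly cancel.
Ge > Al: the two effects oppose for this pair; the across-period effect wins (762 vs 578 kJ/mol).
Sb > Ge: period and group pull opposite ways; the across-period shift dominates (831 vs 762 kJ/mol).
Be > Sb: period and group pull opposite ways; the down-group shift dominates (900 vs 831 kJ/mol).
H > Be: the two effects oppose for this pair; the down-group effect wins (1312 vs 900 kJ/mol).
For reference (kJ/mol): H 1312, Be 900, Al 578, Ge 762, Sb 831.
So from lowest to highest: Al < Ge < Sb < Be < H.

Al < Ge < Sb < Be < H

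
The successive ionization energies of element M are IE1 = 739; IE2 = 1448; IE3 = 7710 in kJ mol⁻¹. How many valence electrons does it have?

2

Look for the largest jump between consecutive ionization energies: IE3/IE2 ≈ 5.3, far larger than any earlier ratio.
That jump marks the point where a core electron is being removed. So the atom has 2 valence electrons.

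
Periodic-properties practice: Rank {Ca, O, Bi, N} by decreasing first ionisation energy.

N, O, Bi, Ca

IE₁ increases left→right with effective nuclear charge and decreases top→bottom as the valence shell moves farther out.
Neither a single period nor a single group — weigh both effects.
Bi > Ca: the two effects oppose for this pair; the across-period effect wins (703 vs 590 kJ/mol).
O > Bi: both effects reinforce here, so O is clearly the higher of the two.
N > O: this pair runs against the simple trend — see the exception note.
Note the exception: N has a higher first ionization energy than O, contrary to the simple trend — pairing an electron in O's 2p⁴ costs repulsion energy, so O ionizes more easily than half-filled N (2p³).
Tabulated first ionization energy (kJ/mol): N 1402, O 1314, Ca 590, Bi 703.
So from highest to lowest: N > O > Bi > Ca.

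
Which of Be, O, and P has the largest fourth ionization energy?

After 3 electrons have been removed, what remains? Be³⁺ is already 1 electron into the core; O³⁺ still has 3 valence electrons; P³⁺ still has 2 valence electrons.
Core electrons are held far more tightly than valence electrons, so Be tops the IE_4 order.
Valence configurations: O³⁺ [He]2s²2p¹, P³⁺ [Ne]3s².
Tabulated IE_4 (kJ/mol): Be 21007, O 7469, P 4964.
Overall IE_4 order: P < O < Be.

Be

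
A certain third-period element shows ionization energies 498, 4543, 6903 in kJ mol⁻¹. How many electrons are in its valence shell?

1

Look for the largest jump between consecutive ionization energies: IE2/IE1 ≈ 9.1, far larger than any earlier ratio.
That jump marks the point where a core electron is being removed. So the atom has 1 valence electron.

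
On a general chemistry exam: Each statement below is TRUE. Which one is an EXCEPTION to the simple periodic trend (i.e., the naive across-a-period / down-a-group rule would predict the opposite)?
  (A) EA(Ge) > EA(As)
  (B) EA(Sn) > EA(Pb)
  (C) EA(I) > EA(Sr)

(A)

The general trend: electron affinity increases across a period and decreases down a group.
(A) Ge (period 4, group 14) vs As (period 4, group 15): the stated order contradicts the simple trend.
(B) Sn (period 5, group 14) vs Pb (period 6, group 14): the stated order agrees with the simple trend.
(C) I (period 5, group 17) vs Sr (period 5, group 2): the stated order agrees with the simple trend.
The exception is (A): adding an electron to As's half-filled 4p³ is unfavourable, so Ge (4p²) has the more exothermic EA.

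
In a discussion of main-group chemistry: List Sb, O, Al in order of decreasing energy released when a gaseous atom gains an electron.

O > Sb > Al

Atoms with high Z_eff and room in the valence shell (especially the halogens) have the most exothermic electron affinities.
These span different periods and groups, so the two trends combine.
Sb > Al: period and group pull opposite ways; the across-period shift dominates (103 vs 42 kJ/mol).
O > Sb: relative to Sb, both the across-period and down-group shifts push O's electron affinity up.
Approximate values (kJ/mol): O 141, Al 42, Sb 103.
So from highest to lowest: O > Sb > Al.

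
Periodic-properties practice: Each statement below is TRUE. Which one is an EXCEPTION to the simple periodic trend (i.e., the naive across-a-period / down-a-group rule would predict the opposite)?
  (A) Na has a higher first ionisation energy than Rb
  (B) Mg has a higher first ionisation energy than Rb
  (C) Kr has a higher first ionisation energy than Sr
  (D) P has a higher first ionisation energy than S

(D)

The general trend: first ionisation energy increases across a period and decreases down a group.
(A) Na (period 3, group 1) vs Rb (period 5, group 1): the stated order agrees with the simple trend.
(B) Mg (period 3, group 2) vs Rb (period 5, group 1): the stated order agrees with the simple trend.
(C) Kr (period 4, group 18) vs Sr (period 5, group 2): the stated order agrees with the simple trend.
(D) P (period 3, group 15) vs S (period 3, group 16): the stated order contradicts the simple trend.
The exception is (D): S (3p⁴) ionizes more easily than half-filled P (3p³) because the paired 3p electron in S is pushed out by e⁻–e⁻ repulsion.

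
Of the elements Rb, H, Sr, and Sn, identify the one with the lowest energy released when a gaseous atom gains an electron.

Sr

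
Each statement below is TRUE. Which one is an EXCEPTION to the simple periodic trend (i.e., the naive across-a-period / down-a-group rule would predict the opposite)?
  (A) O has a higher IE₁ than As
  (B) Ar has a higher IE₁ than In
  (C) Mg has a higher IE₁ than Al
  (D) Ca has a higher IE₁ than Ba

The general trend: IE₁ increases across a period and decreases down a group.
(A) O (period 2, group 16) vs As (period 4, group 15): the stated order agrees with the simple trend.
(B) Ar (period 3, group 18) vs In (period 5, group 13): the stated order agrees with the simple trend.
(C) Mg (period 3, group 2) vs Al (period 3, group 13): the stated order contradicts the simple trend.
(D) Ca (period 4, group 2) vs Ba (period 6, group 2): the stated order agrees with the simple trend.
The exception is (C): Al's single 3p electron is easier to remove than one from Mg's filled 3s².

(C)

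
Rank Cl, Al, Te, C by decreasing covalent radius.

C is in period 2, group 14; Al is in period 3, group 13; Cl is in period 3, group 17; Te is in period 5, group 16.
Across a period the added protons contract the valence shell; down a group each new principal shell makes the atom larger.
Neither a single period nor a single group — weigh both effects.
Cl > C: the two effects oppose for this pair; the down-group effect wins (99 vs 75 pm).
Al > Cl: both are in period 3; the period trend gives Al the larger value.
Te > Al: the two effects oppose for this pair; the down-group effect wins (136 vs 126 pm).
Tabulated atomic radius (pm): C 75, Al 126, Cl 99, Te 136.
So from largest to smallest: Te > Al > Cl > C.

Te > Al > Cl > C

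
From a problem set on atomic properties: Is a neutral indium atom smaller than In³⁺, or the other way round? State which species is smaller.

In³⁺

Forming In³⁺ removes 3 electrons from In. Fewer electrons for the same nuclear charge means less shielding and a higher Z_eff on the remaining electrons, and for main-group metals the entire outer shell is lost.
A cation is smaller than its parent atom: In³⁺ < In.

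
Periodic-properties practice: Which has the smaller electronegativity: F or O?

Electronegativity increases across a period and decreases down a group, tracking effective nuclear charge and atomic size.
All lie in period 2, so electronegativity increases left to right.
So O has the smaller electronegativity (O < F).

O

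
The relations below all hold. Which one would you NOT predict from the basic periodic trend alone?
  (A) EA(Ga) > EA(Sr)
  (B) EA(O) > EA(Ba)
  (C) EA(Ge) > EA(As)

(C)

The general trend: electron affinity increases across a period and decreases down a group.
(A) Ga (period 4, group 13) vs Sr (period 5, group 2): the stated order agrees with the simple trend.
(B) O (period 2, group 16) vs Ba (period 6, group 2): the stated order agrees with the simple trend.
(C) Ge (period 4, group 14) vs As (period 4, group 15): the stated order contradicts the simple trend.
The exception is (C): adding an electron to As's half-filled 4p³ is unfavourable, so Ge (4p²) has the more exothermic EA.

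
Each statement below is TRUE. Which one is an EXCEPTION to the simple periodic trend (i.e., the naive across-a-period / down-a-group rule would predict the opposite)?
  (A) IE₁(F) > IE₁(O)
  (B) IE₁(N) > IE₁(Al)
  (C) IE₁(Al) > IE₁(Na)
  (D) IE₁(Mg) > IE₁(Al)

The general trend: first ionisation energy increases across a period and decreases down a group.
(A) F (period 2, group 17) vs O (period 2, group 16): the stated order agrees with the simple trend.
(B) N (period 2, group 15) vs Al (period 3, group 13): the stated order agrees with the simple trend.
(C) Al (period 3, group 13) vs Na (period 3, group 1): the stated order agrees with the simple trend.
(D) Mg (period 3, group 2) vs Al (period 3, group 13): the stated order contradicts the simple trend.
The exception is (D): Al's single 3p electron is easier to remove than one from Mg's filled 3s².

(D)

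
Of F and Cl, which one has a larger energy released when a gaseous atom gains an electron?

F is in period 2, group 17; Cl is in period 3, group 17.
Electron affinity generally becomes more exothermic across a period toward the halogens and less exothermic down a group.
All are in group 17; the group trend (electron affinity increases up the group) applies, with the exception below.
Note the exception: Cl has a higher electron affinity than F, contrary to the simple trend — F's small 2p subshell makes the incoming electron feel strong e⁻–e⁻ repulsion, so Cl actually releases more energy on gaining an electron.
Approximate values (kJ/mol): F 328, Cl 349.
So Cl has the larger energy released when a gaseous atom gains an electron (Cl > F).

Cl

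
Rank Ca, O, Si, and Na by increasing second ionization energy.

Ca < Si < O < Na

IE_2 is the cost of taking one more electron from the +1 cation: Ca⁺ still has 1 valence electron; O⁺ still has 5 valence electrons; Si⁺ still has 3 valence electrons; Na⁺ is the bare [Ne] core.
Core electrons are held far more tightly than valence electrons, so Na tops the IE_2 order.
Valence configurations: Ca⁺ [Ar]4s¹, O⁺ [He]2s²2p³, Si⁺ [Ne]3s²3p¹.
Approximate IE_2 values (kJ/mol): Ca 1145, O 3388, Si 1577, Na 4562.
Overall IE_2 order: Ca < Si < O < Na.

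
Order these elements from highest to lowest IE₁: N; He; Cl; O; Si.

Across a period the outer electron is held more tightly (higher IE₁); down a group it sits in a higher shell, more shielded, and comes off more easily.
Here both period and group differ, so the two effects have to be weighed against each other.
Cl > Si: both are in period 3; the period trend gives Cl the larger value.
O > Cl: period and group pull opposite ways; the down-group shift dominates (1314 vs 1251 kJ/mol).
N > O: this pair runs against the simple trend — see the exception note.
He > N: relative to N, both the across-period and down-group shifts push He's first ionization energy up.
Note the exception: N has a higher first ionization energy than O, contrary to the simple trend — pairing an electron in O's 2p⁴ costs repulsion energy, so O ionizes more easily than half-filled N (2p³).
For reference (kJ/mol): He 2372, N 1402, O 1314, Si 786, Cl 1251.
So from highest to lowest: He > N > O > Cl > Si.

He > N > O > Cl > Si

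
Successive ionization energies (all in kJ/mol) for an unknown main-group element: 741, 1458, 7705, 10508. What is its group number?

Group 2

Look for the largest jump between consecutive ionization energies: IE3/IE2 ≈ 5.3, far larger than any earlier ratio.
That jump marks the point where a core electron is being removed. So the atom has 2 valence electrons.
A main-group element with 2 valence electrons is in group 2.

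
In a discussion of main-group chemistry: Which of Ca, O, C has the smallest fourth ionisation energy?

C

IE_4 is the cost of taking one more electron from the +3 cation: Ca³⁺ is already 1 electron into the core; O³⁺ still has 3 valence electrons; C³⁺ still has 1 valence electron.
Usually core removal costs more than valence removal, but here the competition is close: a tightly held n=2 valence electron can cost more to remove than an n=3 core electron, so the actual values have to decide it.
Valence configurations: O³⁺ [He]2s²2p¹, C³⁺ [He]2s¹.
Tabulated IE_4 (kJ/mol): Ca 6491, O 7469, C 6223.
So the fourth ionization energies run C < Ca < O.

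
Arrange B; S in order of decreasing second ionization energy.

IE_2 is the cost of taking one more electron from the +1 cation: B⁺ still has 2 valence electrons; S⁺ still has 5 valence electrons.
All are still removing valence electrons, so compare the +1 ions as you would atoms: IE_2 generally rises across a period (higher Z_eff) and falls down a group (larger shell), subject to the usual subshell exceptions.
Valence configurations: B⁺ [He]2s², S⁺ [Ne]3s²3p³.
The numbers (kJ/mol): B 2427, S 2252.
So the second ionization energies run S < B.

B > S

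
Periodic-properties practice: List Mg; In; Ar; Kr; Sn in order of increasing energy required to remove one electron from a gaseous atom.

In, Sn, Mg, Kr, Ar

Mg is in period 3, group 2; Ar is in period 3, group 18; Kr is in period 4, group 18; In is in period 5, group 13; Sn is in period 5, group 14.
First ionization energy rises across a period (greater Z_eff holds electrons more tightly) and falls down a group (valence electrons are farther from the nucleus).
Neither a single period nor a single group — weigh both effects.
Sn > In: both are in period 5; the period trend gives Sn the larger value.
Mg > Sn: period and group pull opposite ways; the down-group shift dominates (738 vs 709 kJ/mol).
Kr > Mg: the two effects oppose for this pair; the across-period effect wins (1351 vs 738 kJ/mol).
Ar > Kr: they share group 18; the group trend gives Ar the larger value.
For reference (kJ/mol): Mg 738, Ar 1521, Kr 1351, In 558, Sn 709.
So from lowest to highest: In < Sn < Mg < Kr < Ar.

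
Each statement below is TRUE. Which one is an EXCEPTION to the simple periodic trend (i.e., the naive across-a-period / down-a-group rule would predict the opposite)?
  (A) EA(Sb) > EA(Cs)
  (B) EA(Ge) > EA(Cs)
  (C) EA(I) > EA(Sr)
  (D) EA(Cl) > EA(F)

(D)

The general trend: electron affinity increases across a period and decreases down a group.
(A) Sb (period 5, group 15) vs Cs (period 6, group 1): the stated order agrees with the simple trend.
(B) Ge (period 4, group 14) vs Cs (period 6, group 1): the stated order agrees with the simple trend.
(C) I (period 5, group 17) vs Sr (period 5, group 2): the stated order agrees with the simple trend.
(D) Cl (period 3, group 17) vs F (period 2, group 17): the stated order contradicts the simple trend.
The exception is (D): F's small 2p subshell makes the incoming electron feel strong e⁻–e⁻ repulsion, so Cl actually releases more energy on gaining an electron.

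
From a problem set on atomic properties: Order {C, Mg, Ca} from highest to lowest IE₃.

After 2 electrons have been removed, what remains? C²⁺ still has 2 valence electrons; Mg²⁺ is the bare [Ne] core; Ca²⁺ is the bare [Ar] core.
Core electrons are held far more tightly than valence electrons, so Ca and Mg top the IE_3 order.
Approximate IE_3 values (kJ/mol): C 4620, Mg 7733, Ca 4912.
Putting it together, IE_3: C < Ca < Mg.

Mg, Ca, C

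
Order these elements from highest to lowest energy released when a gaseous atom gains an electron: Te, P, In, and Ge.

P is in period 3, group 15; Ge is in period 4, group 14; In is in period 5, group 13; Te is in period 5, group 16.
Atoms with high Z_eff and room in the valence shell (especially the halogens) have the most exothermic electron affinities.
Here both period and group differ, so the two effects have to be weighed against each other.
P > In: both effects reinforce here, so P is clearly the higher of the two.
Ge > P: this pair runs against the simple trend — see the exception note.
Te > Ge: the two effects oppose for this pair; the across-period effect wins (190 vs 119 kJ/mol).
Note the exception: Ge has a higher electron affinity than P, contrary to the simple trend — adding an electron to P's half-filled np³ subshell costs electron-pairing energy.
Approximate values (kJ/mol): P 72, Ge 119, In 29, Te 190.
So from highest to lowest: Te > Ge > P > In.

Te > Ge > P > In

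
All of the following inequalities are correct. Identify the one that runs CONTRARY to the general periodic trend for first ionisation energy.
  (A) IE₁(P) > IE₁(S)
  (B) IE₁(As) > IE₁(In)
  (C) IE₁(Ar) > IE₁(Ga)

(A)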